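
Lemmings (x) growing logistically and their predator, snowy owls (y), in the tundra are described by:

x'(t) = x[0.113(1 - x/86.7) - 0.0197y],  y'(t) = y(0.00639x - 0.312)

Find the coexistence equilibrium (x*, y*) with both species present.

From dy/dt = 0 with y > 0: 0.00639x* = 0.312, so x* = 48.8.
Substitute into dx/dt = 0: 0.113(1 - 48.8/86.7) = 0.0197y*.
The bracket is 0.437, giving y* = 0.0494/0.0197 = 2.51.

x* ≈ 48.8, y* ≈ 2.51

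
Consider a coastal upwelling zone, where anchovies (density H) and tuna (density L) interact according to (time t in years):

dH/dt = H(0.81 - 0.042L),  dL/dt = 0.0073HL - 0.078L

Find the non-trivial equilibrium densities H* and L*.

Set dL/dt = 0 with L > 0: 0.0073H - 0.078 = 0, so H* = 0.078/0.0073 = 10.7.
Set dH/dt = 0 with H > 0: 0.81 - 0.042L = 0, so L* = 0.81/0.042 = 19.3.

H* ≈ 10.7, L* ≈ 19.3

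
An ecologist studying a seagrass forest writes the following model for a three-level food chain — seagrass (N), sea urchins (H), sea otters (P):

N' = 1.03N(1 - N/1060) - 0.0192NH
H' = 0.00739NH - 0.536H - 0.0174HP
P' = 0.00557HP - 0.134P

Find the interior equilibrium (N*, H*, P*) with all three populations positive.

N* ≈ 585, H* ≈ 24.1, P* ≈ 218

From dP/dt = 0: 0.00557H* = 0.134, so H* = 24.1.
From dN/dt = 0: 1.03(1 - N*/1060) = 0.0192·24.1, giving N* = 1060·(1 - 0.448) = 585.
From dH/dt = 0: 0.00739·585 - 0.536 = 0.0174P*, so P* = 3.78/0.0174 = 218.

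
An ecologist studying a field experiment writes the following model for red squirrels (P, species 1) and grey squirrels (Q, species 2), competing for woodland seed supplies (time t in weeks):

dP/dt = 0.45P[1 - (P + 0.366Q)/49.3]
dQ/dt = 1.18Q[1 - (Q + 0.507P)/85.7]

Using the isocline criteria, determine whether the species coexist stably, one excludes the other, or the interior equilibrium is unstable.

Compare the nullcline intercepts: K1/α12 = 49.3/0.366 = 135 > K2 = 85.7; K2/α21 = 85.7/0.507 = 169 > K1 = 49.3.
Since both inequalities hold, each species can invade when rare, so the interior equilibrium is stable.

stable coexistence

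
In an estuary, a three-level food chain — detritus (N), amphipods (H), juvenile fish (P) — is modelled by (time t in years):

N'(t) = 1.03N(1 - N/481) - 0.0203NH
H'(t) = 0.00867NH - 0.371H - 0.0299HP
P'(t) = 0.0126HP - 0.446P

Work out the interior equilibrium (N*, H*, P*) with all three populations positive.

N* ≈ 145, H* ≈ 35.4, P* ≈ 29.8

From dP/dt = 0: 0.0126H* = 0.446, so H* = 35.4.
From dN/dt = 0: 1.03(1 - N*/481) = 0.0203·35.4, giving N* = 481·(1 - 0.698) = 145.
From dH/dt = 0: 0.00867·145 - 0.371 = 0.0299P*, so P* = 0.89/0.0299 = 29.8.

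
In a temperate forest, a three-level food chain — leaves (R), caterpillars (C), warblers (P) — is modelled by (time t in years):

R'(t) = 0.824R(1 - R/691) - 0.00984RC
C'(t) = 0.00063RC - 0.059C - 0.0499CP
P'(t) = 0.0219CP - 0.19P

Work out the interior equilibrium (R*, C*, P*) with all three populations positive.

From dP/dt = 0: 0.0219C* = 0.19, so C* = 8.68.
From dR/dt = 0: 0.824(1 - R*/691) = 0.00984·8.68, giving R* = 691·(1 - 0.104) = 619.
From dC/dt = 0: 0.00063·619 - 0.059 = 0.0499P*, so P* = 0.331/0.0499 = 6.64.

R* ≈ 619, C* ≈ 8.68, P* ≈ 6.64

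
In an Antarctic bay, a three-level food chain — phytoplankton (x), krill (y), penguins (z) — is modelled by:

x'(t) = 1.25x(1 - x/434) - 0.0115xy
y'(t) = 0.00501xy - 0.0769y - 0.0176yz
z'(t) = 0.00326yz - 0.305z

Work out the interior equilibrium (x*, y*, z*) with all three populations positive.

x* ≈ 60.4, y* ≈ 93.6, z* ≈ 12.8

From dz/dt = 0: 0.00326y* = 0.305, so y* = 93.6.
From dx/dt = 0: 1.25(1 - x*/434) = 0.0115·93.6, giving x* = 434·(1 - 0.861) = 60.4.
From dy/dt = 0: 0.00501·60.4 - 0.0769 = 0.0176z*, so z* = 0.226/0.0176 = 12.8.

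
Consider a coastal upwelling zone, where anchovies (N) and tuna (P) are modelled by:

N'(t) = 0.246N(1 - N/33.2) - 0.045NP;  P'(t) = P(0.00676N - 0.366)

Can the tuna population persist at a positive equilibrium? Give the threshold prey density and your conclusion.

The predator equation gives dP/dt > 0 only when N > 0.366/0.00676 = 54.1.
Without the predator, N → K = 33.2. Since 33.2 < 54.1, the predator cannot invade.

Threshold N = 54.1; K < 54.1, so no, the predator goes extinct.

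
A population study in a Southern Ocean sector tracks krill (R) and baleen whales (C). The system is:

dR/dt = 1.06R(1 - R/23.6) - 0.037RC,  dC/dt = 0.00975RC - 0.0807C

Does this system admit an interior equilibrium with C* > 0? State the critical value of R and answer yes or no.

Threshold R = 8.28; K > 8.28, so yes, the predator persists.

The predator equation gives dC/dt > 0 only when R > 0.0807/0.00975 = 8.28.
Without the predator, R → K = 23.6. Since 23.6 > 8.28, the predator can invade and persist.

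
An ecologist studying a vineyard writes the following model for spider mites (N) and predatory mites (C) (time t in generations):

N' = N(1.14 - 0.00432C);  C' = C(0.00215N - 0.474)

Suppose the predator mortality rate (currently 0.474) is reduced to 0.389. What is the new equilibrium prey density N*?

At the interior fixed point, setting dC/dt = 0 with C > 0 fixes N* = (predator death rate)/(NC coefficient) — independent of the other coefficients.
With the change, N* = 0.389/0.00215 = 181; it falls from 220.

N* ≈ 181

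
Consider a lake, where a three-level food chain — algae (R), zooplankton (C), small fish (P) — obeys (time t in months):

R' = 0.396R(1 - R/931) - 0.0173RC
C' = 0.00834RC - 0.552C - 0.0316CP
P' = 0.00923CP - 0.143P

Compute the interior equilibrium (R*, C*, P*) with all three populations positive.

R* ≈ 301, C* ≈ 15.5, P* ≈ 61.9

From dP/dt = 0: 0.00923C* = 0.143, so C* = 15.5.
From dR/dt = 0: 0.396(1 - R*/931) = 0.0173·15.5, giving R* = 931·(1 - 0.677) = 301.
From dC/dt = 0: 0.00834·301 - 0.552 = 0.0316P*, so P* = 1.96/0.0316 = 61.9.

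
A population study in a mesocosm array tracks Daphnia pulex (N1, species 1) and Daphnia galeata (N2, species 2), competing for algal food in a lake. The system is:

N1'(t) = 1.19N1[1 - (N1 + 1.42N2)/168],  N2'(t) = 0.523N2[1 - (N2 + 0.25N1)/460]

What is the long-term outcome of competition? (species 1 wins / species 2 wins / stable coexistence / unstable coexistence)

Compare the nullcline intercepts: K1/α12 = 168/1.42 = 118 < K2 = 460; K2/α21 = 460/0.25 = 1840 > K1 = 168.
Since the inequalities point opposite ways, species 2 can invade but species 1 cannot.

species 2 excludes species 1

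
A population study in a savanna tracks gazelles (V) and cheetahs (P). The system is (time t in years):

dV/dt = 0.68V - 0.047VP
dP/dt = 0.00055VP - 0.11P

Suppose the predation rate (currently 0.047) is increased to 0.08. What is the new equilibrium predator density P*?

P* ≈ 8.5

At the interior fixed point, setting dV/dt = 0 with V > 0 fixes P* = (prey growth rate)/(VP coefficient) — independent of the other coefficients.
With the change, P* = 0.68/0.08 = 8.5; it falls from 14.5.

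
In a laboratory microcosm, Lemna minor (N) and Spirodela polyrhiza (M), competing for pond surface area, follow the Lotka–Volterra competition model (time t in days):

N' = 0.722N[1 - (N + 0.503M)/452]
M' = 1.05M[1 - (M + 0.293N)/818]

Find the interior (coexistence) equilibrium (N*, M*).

Setting both brackets to zero gives the nullclines N + 0.503M = 452 and 0.293N + M = 818.
Substituting M = 818 - 0.293N into the first: N(1 - 0.503·0.293) = 452 - 0.503·818.
So N* = 40.5/0.853 = 47.6, and then M* = 818 - 0.293·47.6 = 804.

N* ≈ 47.6, M* ≈ 804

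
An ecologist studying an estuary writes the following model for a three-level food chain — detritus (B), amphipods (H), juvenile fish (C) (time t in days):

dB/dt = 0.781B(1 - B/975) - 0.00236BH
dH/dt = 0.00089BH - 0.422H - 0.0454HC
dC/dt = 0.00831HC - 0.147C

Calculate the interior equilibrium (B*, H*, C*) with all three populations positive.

From dC/dt = 0: 0.00831H* = 0.147, so H* = 17.7.
From dB/dt = 0: 0.781(1 - B*/975) = 0.00236·17.7, giving B* = 975·(1 - 0.0535) = 923.
From dH/dt = 0: 0.00089·923 - 0.422 = 0.0454C*, so C* = 0.399/0.0454 = 8.8.

B* ≈ 923, H* ≈ 17.7, C* ≈ 8.8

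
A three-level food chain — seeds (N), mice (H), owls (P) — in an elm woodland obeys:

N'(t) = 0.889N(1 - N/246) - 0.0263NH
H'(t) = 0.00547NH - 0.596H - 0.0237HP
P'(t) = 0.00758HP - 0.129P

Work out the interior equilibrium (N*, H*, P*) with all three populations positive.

N* ≈ 122, H* ≈ 17, P* ≈ 3.04

From dP/dt = 0: 0.00758H* = 0.129, so H* = 17.
From dN/dt = 0: 0.889(1 - N*/246) = 0.0263·17, giving N* = 246·(1 - 0.503) = 122.
From dH/dt = 0: 0.00547·122 - 0.596 = 0.0237P*, so P* = 0.0721/0.0237 = 3.04.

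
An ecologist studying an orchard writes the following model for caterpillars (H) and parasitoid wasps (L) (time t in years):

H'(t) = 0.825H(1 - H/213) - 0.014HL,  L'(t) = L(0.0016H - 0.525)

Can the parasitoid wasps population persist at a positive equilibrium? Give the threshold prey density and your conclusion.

Threshold H = 328; K < 328, so no, the predator goes extinct.

The predator equation gives dL/dt > 0 only when H > 0.525/0.0016 = 328.
Without the predator, H → K = 213. Since 213 < 328, the predator cannot invade.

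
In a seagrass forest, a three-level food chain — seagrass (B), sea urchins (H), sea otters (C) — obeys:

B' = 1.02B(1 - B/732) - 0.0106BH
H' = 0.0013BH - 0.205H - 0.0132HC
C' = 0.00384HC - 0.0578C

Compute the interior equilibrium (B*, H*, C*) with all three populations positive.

B* ≈ 617, H* ≈ 15.1, C* ≈ 45.3

From dC/dt = 0: 0.00384H* = 0.0578, so H* = 15.1.
From dB/dt = 0: 1.02(1 - B*/732) = 0.0106·15.1, giving B* = 732·(1 - 0.156) = 617.
From dH/dt = 0: 0.0013·617 - 0.205 = 0.0132C*, so C* = 0.598/0.0132 = 45.3.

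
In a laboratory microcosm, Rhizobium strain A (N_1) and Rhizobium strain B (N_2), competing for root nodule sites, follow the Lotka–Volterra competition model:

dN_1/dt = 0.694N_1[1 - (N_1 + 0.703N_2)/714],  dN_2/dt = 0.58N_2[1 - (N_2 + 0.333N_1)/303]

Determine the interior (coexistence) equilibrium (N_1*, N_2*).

Setting both brackets to zero gives the nullclines N_1 + 0.703N_2 = 714 and 0.333N_1 + N_2 = 303.
Substituting N_2 = 303 - 0.333N_1 into the first: N_1(1 - 0.703·0.333) = 714 - 0.703·303.
So N_1* = 501/0.766 = 654, and then N_2* = 303 - 0.333·654 = 85.2.

N_1* ≈ 654, N_2* ≈ 85.2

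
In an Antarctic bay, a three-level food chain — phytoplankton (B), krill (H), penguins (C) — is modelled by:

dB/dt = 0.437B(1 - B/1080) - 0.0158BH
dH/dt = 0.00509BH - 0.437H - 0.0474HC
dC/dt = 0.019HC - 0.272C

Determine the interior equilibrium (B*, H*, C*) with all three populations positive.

From dC/dt = 0: 0.019H* = 0.272, so H* = 14.3.
From dB/dt = 0: 0.437(1 - B*/1080) = 0.0158·14.3, giving B* = 1080·(1 - 0.518) = 521.
From dH/dt = 0: 0.00509·521 - 0.437 = 0.0474C*, so C* = 2.21/0.0474 = 46.7.

B* ≈ 521, H* ≈ 14.3, C* ≈ 46.7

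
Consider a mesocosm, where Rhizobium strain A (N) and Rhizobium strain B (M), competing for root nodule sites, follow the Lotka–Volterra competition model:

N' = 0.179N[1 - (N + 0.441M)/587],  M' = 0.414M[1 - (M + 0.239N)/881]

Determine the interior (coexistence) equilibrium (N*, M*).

N* ≈ 222, M* ≈ 828

Setting both brackets to zero gives the nullclines N + 0.441M = 587 and 0.239N + M = 881.
Substituting M = 881 - 0.239N into the first: N(1 - 0.441·0.239) = 587 - 0.441·881.
So N* = 198/0.895 = 222, and then M* = 881 - 0.239·222 = 828.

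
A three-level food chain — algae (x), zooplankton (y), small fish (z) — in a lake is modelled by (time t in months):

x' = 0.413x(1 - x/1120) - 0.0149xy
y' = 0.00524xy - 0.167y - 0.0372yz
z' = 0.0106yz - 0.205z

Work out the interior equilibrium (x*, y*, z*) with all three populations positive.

From dz/dt = 0: 0.0106y* = 0.205, so y* = 19.3.
From dx/dt = 0: 0.413(1 - x*/1120) = 0.0149·19.3, giving x* = 1120·(1 - 0.698) = 339.
From dy/dt = 0: 0.00524·339 - 0.167 = 0.0372z*, so z* = 1.61/0.0372 = 43.2.

x* ≈ 339, y* ≈ 19.3, z* ≈ 43.2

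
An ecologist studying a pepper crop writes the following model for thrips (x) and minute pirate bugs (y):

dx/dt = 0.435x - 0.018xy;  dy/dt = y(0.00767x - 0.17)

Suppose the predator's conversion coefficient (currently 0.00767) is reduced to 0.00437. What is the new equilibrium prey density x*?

At the interior fixed point, setting dy/dt = 0 with y > 0 fixes x* = (predator death rate)/(xy coefficient) — independent of the other coefficients.
With the change, x* = 0.17/0.00437 = 38.9; it rises from 22.2.

x* ≈ 38.9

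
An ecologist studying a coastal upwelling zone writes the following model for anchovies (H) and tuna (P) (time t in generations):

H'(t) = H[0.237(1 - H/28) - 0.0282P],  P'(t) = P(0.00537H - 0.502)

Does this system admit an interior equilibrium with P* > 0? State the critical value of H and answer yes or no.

The predator equation gives dP/dt > 0 only when H > 0.502/0.00537 = 93.5.
Without the predator, H → K = 28. Since 28 < 93.5, the predator cannot invade.

Threshold H = 93.5; K < 93.5, so no, the predator goes extinct.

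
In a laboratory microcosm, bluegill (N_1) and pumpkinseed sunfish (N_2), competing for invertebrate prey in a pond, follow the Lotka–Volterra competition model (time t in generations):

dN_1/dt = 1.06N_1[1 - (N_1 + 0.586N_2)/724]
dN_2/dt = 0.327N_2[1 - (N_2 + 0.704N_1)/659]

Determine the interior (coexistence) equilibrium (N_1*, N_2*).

N_1* ≈ 575, N_2* ≈ 254

Setting both brackets to zero gives the nullclines N_1 + 0.586N_2 = 724 and 0.704N_1 + N_2 = 659.
Substituting N_2 = 659 - 0.704N_1 into the first: N_1(1 - 0.586·0.704) = 724 - 0.586·659.
So N_1* = 338/0.587 = 575, and then N_2* = 659 - 0.704·575 = 254.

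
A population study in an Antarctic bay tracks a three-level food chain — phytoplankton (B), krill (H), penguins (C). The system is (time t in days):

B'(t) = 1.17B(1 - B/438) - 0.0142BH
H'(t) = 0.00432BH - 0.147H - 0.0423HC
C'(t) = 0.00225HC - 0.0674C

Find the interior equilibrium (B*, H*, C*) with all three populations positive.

B* ≈ 279, H* ≈ 30, C* ≈ 25

From dC/dt = 0: 0.00225H* = 0.0674, so H* = 30.
From dB/dt = 0: 1.17(1 - B*/438) = 0.0142·30, giving B* = 438·(1 - 0.364) = 279.
From dH/dt = 0: 0.00432·279 - 0.147 = 0.0423C*, so C* = 1.06/0.0423 = 25.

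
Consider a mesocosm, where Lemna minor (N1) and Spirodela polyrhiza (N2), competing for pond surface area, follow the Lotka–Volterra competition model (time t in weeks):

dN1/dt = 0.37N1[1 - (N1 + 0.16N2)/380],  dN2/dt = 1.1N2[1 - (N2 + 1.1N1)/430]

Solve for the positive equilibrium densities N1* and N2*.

Setting both brackets to zero gives the nullclines N1 + 0.16N2 = 380 and 1.1N1 + N2 = 430.
Substituting N2 = 430 - 1.1N1 into the first: N1(1 - 0.16·1.1) = 380 - 0.16·430.
So N1* = 311/0.824 = 378, and then N2* = 430 - 1.1·378 = 14.6.

N1* ≈ 378, N2* ≈ 14.6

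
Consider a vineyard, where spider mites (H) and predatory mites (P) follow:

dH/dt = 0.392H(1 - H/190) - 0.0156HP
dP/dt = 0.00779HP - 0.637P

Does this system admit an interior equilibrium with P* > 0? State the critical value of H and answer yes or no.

The predator equation gives dP/dt > 0 only when H > 0.637/0.00779 = 81.8.
Without the predator, H → K = 190. Since 190 > 81.8, the predator can invade and persist.

Threshold H = 81.8; K > 81.8, so yes, the predator persists.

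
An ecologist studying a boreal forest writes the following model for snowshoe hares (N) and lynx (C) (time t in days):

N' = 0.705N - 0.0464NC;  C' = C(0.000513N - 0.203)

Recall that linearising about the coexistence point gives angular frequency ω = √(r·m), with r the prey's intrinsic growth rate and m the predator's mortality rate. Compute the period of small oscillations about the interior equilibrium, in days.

Here r = 0.705 and m = 0.203, so r·m = 0.143.
ω = √0.143 = 0.378 per day, hence T = 2π/ω ≈ 16.6 days.

T ≈ 16.6 days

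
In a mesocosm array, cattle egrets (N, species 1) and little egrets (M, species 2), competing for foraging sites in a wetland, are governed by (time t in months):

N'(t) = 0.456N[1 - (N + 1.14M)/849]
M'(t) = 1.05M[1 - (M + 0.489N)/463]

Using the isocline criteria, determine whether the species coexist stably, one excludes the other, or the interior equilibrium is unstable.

Compare the nullcline intercepts: K1/α12 = 849/1.14 = 745 > K2 = 463; K2/α21 = 463/0.489 = 947 > K1 = 849.
Since both inequalities hold, each species can invade when rare, so the interior equilibrium is stable.

stable coexistence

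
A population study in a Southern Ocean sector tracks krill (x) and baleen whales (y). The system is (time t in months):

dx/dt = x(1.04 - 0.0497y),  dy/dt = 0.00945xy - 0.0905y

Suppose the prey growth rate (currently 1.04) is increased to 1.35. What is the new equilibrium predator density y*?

At the interior fixed point, setting dx/dt = 0 with x > 0 fixes y* = (prey growth rate)/(xy coefficient) — independent of the other coefficients.
With the change, y* = 1.35/0.0497 = 27.2; it rises from 20.9.

y* ≈ 27.2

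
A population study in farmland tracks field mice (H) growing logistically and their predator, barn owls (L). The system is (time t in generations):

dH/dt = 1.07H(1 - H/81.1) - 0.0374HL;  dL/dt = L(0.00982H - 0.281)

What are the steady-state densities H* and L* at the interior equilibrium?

H* ≈ 28.6, L* ≈ 18.5

From dL/dt = 0 with L > 0: 0.00982H* = 0.281, so H* = 28.6.
Substitute into dH/dt = 0: 1.07(1 - 28.6/81.1) = 0.0374L*.
The bracket is 0.647, giving L* = 0.692/0.0374 = 18.5.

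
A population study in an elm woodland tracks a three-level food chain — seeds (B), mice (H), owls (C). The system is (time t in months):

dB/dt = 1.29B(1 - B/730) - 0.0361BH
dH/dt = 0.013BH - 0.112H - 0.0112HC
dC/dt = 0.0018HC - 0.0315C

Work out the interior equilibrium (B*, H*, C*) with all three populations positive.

From dC/dt = 0: 0.0018H* = 0.0315, so H* = 17.5.
From dB/dt = 0: 1.29(1 - B*/730) = 0.0361·17.5, giving B* = 730·(1 - 0.49) = 372.
From dH/dt = 0: 0.013·372 - 0.112 = 0.0112C*, so C* = 4.73/0.0112 = 422.

B* ≈ 372, H* ≈ 17.5, C* ≈ 422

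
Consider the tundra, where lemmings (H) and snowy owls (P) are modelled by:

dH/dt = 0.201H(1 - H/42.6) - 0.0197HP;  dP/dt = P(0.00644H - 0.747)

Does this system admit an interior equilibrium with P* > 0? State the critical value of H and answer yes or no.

Threshold H = 116; K < 116, so no, the predator goes extinct.

The predator equation gives dP/dt > 0 only when H > 0.747/0.00644 = 116.
Without the predator, H → K = 42.6. Since 42.6 < 116, the predator cannot invade.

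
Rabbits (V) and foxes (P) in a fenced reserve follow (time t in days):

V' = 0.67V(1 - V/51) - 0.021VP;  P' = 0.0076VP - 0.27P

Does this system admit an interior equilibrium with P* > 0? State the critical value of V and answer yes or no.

The predator equation gives dP/dt > 0 only when V > 0.27/0.0076 = 35.5.
Without the predator, V → K = 51. Since 51 > 35.5, the predator can invade and persist.

Threshold V = 35.5; K > 35.5, so yes, the predator persists.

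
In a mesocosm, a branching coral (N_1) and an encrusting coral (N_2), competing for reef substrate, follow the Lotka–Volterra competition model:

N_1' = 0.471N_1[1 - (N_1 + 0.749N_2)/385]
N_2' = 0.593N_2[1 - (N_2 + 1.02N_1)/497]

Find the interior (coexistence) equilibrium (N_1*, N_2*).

Setting both brackets to zero gives the nullclines N_1 + 0.749N_2 = 385 and 1.02N_1 + N_2 = 497.
Substituting N_2 = 497 - 1.02N_1 into the first: N_1(1 - 0.749·1.02) = 385 - 0.749·497.
So N_1* = 12.7/0.236 = 54, and then N_2* = 497 - 1.02·54 = 442.

N_1* ≈ 54, N_2* ≈ 442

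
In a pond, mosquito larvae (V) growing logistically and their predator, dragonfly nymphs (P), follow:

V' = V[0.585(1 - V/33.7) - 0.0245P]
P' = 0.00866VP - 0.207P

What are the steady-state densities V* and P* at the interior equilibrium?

V* ≈ 23.9, P* ≈ 6.94

From dP/dt = 0 with P > 0: 0.00866V* = 0.207, so V* = 23.9.
Substitute into dV/dt = 0: 0.585(1 - 23.9/33.7) = 0.0245P*.
The bracket is 0.291, giving P* = 0.17/0.0245 = 6.94.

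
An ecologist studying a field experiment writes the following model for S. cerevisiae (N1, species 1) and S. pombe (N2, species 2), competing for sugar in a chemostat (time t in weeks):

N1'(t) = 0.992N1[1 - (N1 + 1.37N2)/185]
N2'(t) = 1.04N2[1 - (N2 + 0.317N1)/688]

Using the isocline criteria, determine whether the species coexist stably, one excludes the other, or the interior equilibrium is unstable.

species 2 excludes species 1

Compare the nullcline intercepts: K1/α12 = 185/1.37 = 135 < K2 = 688; K2/α21 = 688/0.317 = 2170 > K1 = 185.
Since the inequalities point opposite ways, species 2 can invade but species 1 cannot.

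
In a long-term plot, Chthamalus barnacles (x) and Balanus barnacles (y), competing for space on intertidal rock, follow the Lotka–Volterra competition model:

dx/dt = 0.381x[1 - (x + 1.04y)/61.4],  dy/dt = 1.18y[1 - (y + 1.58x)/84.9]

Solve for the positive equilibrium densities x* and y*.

Setting both brackets to zero gives the nullclines x + 1.04y = 61.4 and 1.58x + y = 84.9.
Substituting y = 84.9 - 1.58x into the first: x(1 - 1.04·1.58) = 61.4 - 1.04·84.9.
So x* = -26.9/-0.643 = 41.8, and then y* = 84.9 - 1.58·41.8 = 18.8.

x* ≈ 41.8, y* ≈ 18.8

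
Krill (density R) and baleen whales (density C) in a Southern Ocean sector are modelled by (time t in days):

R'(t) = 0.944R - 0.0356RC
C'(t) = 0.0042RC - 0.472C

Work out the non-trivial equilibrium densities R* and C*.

Set dC/dt = 0 with C > 0: 0.0042R - 0.472 = 0, so R* = 0.472/0.0042 = 112.
Set dR/dt = 0 with R > 0: 0.944 - 0.0356C = 0, so C* = 0.944/0.0356 = 26.5.

R* ≈ 112, C* ≈ 26.5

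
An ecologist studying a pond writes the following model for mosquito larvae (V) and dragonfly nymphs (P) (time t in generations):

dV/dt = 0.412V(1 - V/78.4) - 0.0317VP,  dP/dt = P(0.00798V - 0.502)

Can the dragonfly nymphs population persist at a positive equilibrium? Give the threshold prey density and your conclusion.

The predator equation gives dP/dt > 0 only when V > 0.502/0.00798 = 62.9.
Without the predator, V → K = 78.4. Since 78.4 > 62.9, the predator can invade and persist.

Threshold V = 62.9; K > 62.9, so yes, the predator persists.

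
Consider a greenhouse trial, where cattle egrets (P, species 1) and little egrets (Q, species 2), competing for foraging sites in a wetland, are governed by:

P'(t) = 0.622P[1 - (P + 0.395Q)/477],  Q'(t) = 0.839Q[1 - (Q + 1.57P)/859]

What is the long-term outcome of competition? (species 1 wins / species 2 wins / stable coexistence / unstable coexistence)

stable coexistence

Compare the nullcline intercepts: K1/α12 = 477/0.395 = 1210 > K2 = 859; K2/α21 = 859/1.57 = 547 > K1 = 477.
Since both inequalities hold, each species can invade when rare, so the interior equilibrium is stable.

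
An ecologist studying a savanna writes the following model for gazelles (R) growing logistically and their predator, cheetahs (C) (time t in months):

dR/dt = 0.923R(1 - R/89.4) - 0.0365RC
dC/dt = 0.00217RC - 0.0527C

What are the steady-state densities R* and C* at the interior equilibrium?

From dC/dt = 0 with C > 0: 0.00217R* = 0.0527, so R* = 24.3.
Substitute into dR/dt = 0: 0.923(1 - 24.3/89.4) = 0.0365C*.
The bracket is 0.728, giving C* = 0.672/0.0365 = 18.4.

R* ≈ 24.3, C* ≈ 18.4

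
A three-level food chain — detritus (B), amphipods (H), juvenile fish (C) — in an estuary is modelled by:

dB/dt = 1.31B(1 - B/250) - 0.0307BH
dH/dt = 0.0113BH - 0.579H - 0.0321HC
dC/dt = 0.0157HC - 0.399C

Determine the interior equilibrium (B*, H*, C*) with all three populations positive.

B* ≈ 101, H* ≈ 25.4, C* ≈ 17.6

From dC/dt = 0: 0.0157H* = 0.399, so H* = 25.4.
From dB/dt = 0: 1.31(1 - B*/250) = 0.0307·25.4, giving B* = 250·(1 - 0.596) = 101.
From dH/dt = 0: 0.0113·101 - 0.579 = 0.0321C*, so C* = 0.563/0.0321 = 17.6.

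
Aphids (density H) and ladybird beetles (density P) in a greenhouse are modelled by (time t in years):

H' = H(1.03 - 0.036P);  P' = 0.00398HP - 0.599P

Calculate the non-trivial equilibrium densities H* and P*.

Set dP/dt = 0 with P > 0: 0.00398H - 0.599 = 0, so H* = 0.599/0.00398 = 151.
Set dH/dt = 0 with H > 0: 1.03 - 0.036P = 0, so P* = 1.03/0.036 = 28.6.

H* ≈ 151, P* ≈ 28.6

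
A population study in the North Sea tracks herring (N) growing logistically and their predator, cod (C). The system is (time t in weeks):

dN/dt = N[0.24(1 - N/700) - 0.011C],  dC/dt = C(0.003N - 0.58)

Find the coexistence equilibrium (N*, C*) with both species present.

N* ≈ 193, C* ≈ 15.8

From dC/dt = 0 with C > 0: 0.003N* = 0.58, so N* = 193.
Substitute into dN/dt = 0: 0.24(1 - 193/700) = 0.011C*.
The bracket is 0.724, giving C* = 0.174/0.011 = 15.8.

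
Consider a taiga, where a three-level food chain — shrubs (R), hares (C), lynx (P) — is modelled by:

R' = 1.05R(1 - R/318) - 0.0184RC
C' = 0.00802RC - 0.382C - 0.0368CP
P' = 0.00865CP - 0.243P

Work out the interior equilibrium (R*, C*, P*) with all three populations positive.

R* ≈ 161, C* ≈ 28.1, P* ≈ 24.8

From dP/dt = 0: 0.00865C* = 0.243, so C* = 28.1.
From dR/dt = 0: 1.05(1 - R*/318) = 0.0184·28.1, giving R* = 318·(1 - 0.492) = 161.
From dC/dt = 0: 0.00802·161 - 0.382 = 0.0368P*, so P* = 0.913/0.0368 = 24.8.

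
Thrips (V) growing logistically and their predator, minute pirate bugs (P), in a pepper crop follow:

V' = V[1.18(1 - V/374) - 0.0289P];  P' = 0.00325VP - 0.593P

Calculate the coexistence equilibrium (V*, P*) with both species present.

V* ≈ 182, P* ≈ 20.9

From dP/dt = 0 with P > 0: 0.00325V* = 0.593, so V* = 182.
Substitute into dV/dt = 0: 1.18(1 - 182/374) = 0.0289P*.
The bracket is 0.512, giving P* = 0.604/0.0289 = 20.9.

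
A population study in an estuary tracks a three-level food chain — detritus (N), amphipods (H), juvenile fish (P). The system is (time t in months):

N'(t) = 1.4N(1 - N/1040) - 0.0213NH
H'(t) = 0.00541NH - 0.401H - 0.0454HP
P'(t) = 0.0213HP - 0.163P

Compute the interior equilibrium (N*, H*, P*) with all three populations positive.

From dP/dt = 0: 0.0213H* = 0.163, so H* = 7.65.
From dN/dt = 0: 1.4(1 - N*/1040) = 0.0213·7.65, giving N* = 1040·(1 - 0.116) = 919.
From dH/dt = 0: 0.00541·919 - 0.401 = 0.0454P*, so P* = 4.57/0.0454 = 101.

N* ≈ 919, H* ≈ 7.65, P* ≈ 101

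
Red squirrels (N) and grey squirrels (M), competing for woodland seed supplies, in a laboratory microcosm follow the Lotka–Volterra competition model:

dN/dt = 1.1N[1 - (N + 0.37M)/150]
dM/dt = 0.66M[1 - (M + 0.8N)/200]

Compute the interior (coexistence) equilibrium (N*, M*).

Setting both brackets to zero gives the nullclines N + 0.37M = 150 and 0.8N + M = 200.
Substituting M = 200 - 0.8N into the first: N(1 - 0.37·0.8) = 150 - 0.37·200.
So N* = 76/0.704 = 108, and then M* = 200 - 0.8·108 = 114.

N* ≈ 108, M* ≈ 114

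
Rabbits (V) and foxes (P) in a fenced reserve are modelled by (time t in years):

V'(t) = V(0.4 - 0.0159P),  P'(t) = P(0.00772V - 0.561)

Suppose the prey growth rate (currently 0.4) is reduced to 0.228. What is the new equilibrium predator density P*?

P* ≈ 14.3

At the interior fixed point, setting dV/dt = 0 with V > 0 fixes P* = (prey growth rate)/(VP coefficient) — independent of the other coefficients.
With the change, P* = 0.228/0.0159 = 14.3; it falls from 25.2.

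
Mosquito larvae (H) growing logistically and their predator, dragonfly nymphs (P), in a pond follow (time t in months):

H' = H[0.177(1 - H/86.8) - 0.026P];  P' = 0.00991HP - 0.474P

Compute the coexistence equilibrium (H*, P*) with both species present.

H* ≈ 47.8, P* ≈ 3.06

From dP/dt = 0 with P > 0: 0.00991H* = 0.474, so H* = 47.8.
Substitute into dH/dt = 0: 0.177(1 - 47.8/86.8) = 0.026P*.
The bracket is 0.449, giving P* = 0.0795/0.026 = 3.06.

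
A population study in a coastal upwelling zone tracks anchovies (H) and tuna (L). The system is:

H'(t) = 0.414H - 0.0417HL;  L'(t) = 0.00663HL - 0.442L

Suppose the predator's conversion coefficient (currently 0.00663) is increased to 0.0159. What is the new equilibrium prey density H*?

H* ≈ 27.8

At the interior fixed point, setting dL/dt = 0 with L > 0 fixes H* = (predator death rate)/(HL coefficient) — independent of the other coefficients.
With the change, H* = 0.442/0.0159 = 27.8; it falls from 66.7.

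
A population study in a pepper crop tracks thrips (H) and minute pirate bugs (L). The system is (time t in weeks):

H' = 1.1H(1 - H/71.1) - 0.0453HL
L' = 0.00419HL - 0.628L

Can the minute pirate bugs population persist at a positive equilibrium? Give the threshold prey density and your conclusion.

Threshold H = 150; K < 150, so no, the predator goes extinct.

The predator equation gives dL/dt > 0 only when H > 0.628/0.00419 = 150.
Without the predator, H → K = 71.1. Since 71.1 < 150, the predator cannot invade.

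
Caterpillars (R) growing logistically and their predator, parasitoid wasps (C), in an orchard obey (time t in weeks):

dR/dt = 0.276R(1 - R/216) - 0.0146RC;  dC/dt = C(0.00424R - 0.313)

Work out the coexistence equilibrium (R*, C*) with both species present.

R* ≈ 73.8, C* ≈ 12.4

From dC/dt = 0 with C > 0: 0.00424R* = 0.313, so R* = 73.8.
Substitute into dR/dt = 0: 0.276(1 - 73.8/216) = 0.0146C*.
The bracket is 0.658, giving C* = 0.182/0.0146 = 12.4.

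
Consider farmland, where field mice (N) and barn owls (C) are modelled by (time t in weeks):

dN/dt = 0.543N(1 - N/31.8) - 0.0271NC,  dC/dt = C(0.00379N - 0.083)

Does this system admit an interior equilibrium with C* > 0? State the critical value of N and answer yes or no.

Threshold N = 21.9; K > 21.9, so yes, the predator persists.

The predator equation gives dC/dt > 0 only when N > 0.083/0.00379 = 21.9.
Without the predator, N → K = 31.8. Since 31.8 > 21.9, the predator can invade and persist.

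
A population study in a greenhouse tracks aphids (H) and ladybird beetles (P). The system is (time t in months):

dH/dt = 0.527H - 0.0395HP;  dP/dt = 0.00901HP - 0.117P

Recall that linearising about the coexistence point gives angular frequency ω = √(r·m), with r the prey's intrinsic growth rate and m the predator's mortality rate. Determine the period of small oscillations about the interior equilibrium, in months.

Here r = 0.527 and m = 0.117, so r·m = 0.0617.
ω = √0.0617 = 0.248 per month, hence T = 2π/ω ≈ 25.3 months.

T ≈ 25.3 months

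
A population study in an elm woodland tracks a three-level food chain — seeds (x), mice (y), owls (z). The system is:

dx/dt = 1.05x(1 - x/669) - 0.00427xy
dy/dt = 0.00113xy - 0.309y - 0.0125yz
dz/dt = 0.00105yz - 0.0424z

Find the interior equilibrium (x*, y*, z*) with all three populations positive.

From dz/dt = 0: 0.00105y* = 0.0424, so y* = 40.4.
From dx/dt = 0: 1.05(1 - x*/669) = 0.00427·40.4, giving x* = 669·(1 - 0.164) = 559.
From dy/dt = 0: 0.00113·559 - 0.309 = 0.0125z*, so z* = 0.323/0.0125 = 25.8.

x* ≈ 559, y* ≈ 40.4, z* ≈ 25.8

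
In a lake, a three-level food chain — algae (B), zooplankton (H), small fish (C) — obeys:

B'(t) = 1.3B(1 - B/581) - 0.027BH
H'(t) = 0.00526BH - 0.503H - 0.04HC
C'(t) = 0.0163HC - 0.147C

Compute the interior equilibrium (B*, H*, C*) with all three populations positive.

B* ≈ 472, H* ≈ 9.02, C* ≈ 49.5

From dC/dt = 0: 0.0163H* = 0.147, so H* = 9.02.
From dB/dt = 0: 1.3(1 - B*/581) = 0.027·9.02, giving B* = 581·(1 - 0.187) = 472.
From dH/dt = 0: 0.00526·472 - 0.503 = 0.04C*, so C* = 1.98/0.04 = 49.5.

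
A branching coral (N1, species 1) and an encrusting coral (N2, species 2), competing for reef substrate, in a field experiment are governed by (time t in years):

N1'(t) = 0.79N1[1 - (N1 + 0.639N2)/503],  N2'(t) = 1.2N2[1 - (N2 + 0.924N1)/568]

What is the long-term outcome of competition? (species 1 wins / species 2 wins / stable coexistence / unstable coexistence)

stable coexistence

Compare the nullcline intercepts: K1/α12 = 503/0.639 = 787 > K2 = 568; K2/α21 = 568/0.924 = 615 > K1 = 503.
Since both inequalities hold, each species can invade when rare, so the interior equilibrium is stable.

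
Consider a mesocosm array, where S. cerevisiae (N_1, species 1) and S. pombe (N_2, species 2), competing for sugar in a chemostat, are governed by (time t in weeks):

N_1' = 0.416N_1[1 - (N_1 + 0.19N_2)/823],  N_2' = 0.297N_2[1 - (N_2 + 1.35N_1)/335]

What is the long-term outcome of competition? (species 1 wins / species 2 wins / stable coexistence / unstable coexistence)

Compare the nullcline intercepts: K1/α12 = 823/0.19 = 4330 > K2 = 335; K2/α21 = 335/1.35 = 248 < K1 = 823.
Since the inequalities point opposite ways, species 1 can invade but species 2 cannot.

species 1 excludes species 2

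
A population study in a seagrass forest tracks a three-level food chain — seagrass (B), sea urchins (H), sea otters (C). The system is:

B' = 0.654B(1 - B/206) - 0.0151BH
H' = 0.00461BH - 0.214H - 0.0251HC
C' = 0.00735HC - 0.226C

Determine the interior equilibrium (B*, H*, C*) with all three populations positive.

B* ≈ 59.8, H* ≈ 30.7, C* ≈ 2.45

From dC/dt = 0: 0.00735H* = 0.226, so H* = 30.7.
From dB/dt = 0: 0.654(1 - B*/206) = 0.0151·30.7, giving B* = 206·(1 - 0.71) = 59.8.
From dH/dt = 0: 0.00461·59.8 - 0.214 = 0.0251C*, so C* = 0.0615/0.0251 = 2.45.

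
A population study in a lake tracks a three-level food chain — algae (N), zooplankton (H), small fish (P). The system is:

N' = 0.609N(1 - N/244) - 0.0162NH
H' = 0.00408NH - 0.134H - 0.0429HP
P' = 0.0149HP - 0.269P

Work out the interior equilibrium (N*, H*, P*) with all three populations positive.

N* ≈ 127, H* ≈ 18.1, P* ≈ 8.94

From dP/dt = 0: 0.0149H* = 0.269, so H* = 18.1.
From dN/dt = 0: 0.609(1 - N*/244) = 0.0162·18.1, giving N* = 244·(1 - 0.48) = 127.
From dH/dt = 0: 0.00408·127 - 0.134 = 0.0429P*, so P* = 0.383/0.0429 = 8.94.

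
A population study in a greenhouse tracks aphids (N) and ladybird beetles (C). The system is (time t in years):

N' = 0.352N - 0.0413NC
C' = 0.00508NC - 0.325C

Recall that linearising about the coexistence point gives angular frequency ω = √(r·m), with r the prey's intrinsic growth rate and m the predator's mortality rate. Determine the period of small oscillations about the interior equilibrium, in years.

Here r = 0.352 and m = 0.325, so r·m = 0.114.
ω = √0.114 = 0.338 per year, hence T = 2π/ω ≈ 18.6 years.

T ≈ 18.6 years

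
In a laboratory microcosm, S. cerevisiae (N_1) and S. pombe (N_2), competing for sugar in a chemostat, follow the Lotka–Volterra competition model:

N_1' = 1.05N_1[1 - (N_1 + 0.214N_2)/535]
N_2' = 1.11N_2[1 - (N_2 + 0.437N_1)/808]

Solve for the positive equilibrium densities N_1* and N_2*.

Setting both brackets to zero gives the nullclines N_1 + 0.214N_2 = 535 and 0.437N_1 + N_2 = 808.
Substituting N_2 = 808 - 0.437N_1 into the first: N_1(1 - 0.214·0.437) = 535 - 0.214·808.
So N_1* = 362/0.906 = 399, and then N_2* = 808 - 0.437·399 = 633.

N_1* ≈ 399, N_2* ≈ 633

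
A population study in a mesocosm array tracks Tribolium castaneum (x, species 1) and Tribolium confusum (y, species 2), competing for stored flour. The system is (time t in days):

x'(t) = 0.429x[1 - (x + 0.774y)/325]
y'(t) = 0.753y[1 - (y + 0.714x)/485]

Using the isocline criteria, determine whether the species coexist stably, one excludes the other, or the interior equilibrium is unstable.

species 2 excludes species 1

Compare the nullcline intercepts: K1/α12 = 325/0.774 = 420 < K2 = 485; K2/α21 = 485/0.714 = 679 > K1 = 325.
Since the inequalities point opposite ways, species 2 can invade but species 1 cannot.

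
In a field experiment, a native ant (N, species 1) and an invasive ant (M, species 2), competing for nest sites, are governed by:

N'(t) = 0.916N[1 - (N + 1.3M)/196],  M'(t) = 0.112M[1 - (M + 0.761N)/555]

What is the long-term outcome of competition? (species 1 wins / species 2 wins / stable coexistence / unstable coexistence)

Compare the nullcline intercepts: K1/α12 = 196/1.3 = 151 < K2 = 555; K2/α21 = 555/0.761 = 729 > K1 = 196.
Since the inequalities point opposite ways, species 2 can invade but species 1 cannot.

species 2 excludes species 1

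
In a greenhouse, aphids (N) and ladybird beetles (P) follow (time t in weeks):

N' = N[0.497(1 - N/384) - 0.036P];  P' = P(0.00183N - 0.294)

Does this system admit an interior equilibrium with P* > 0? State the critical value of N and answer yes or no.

The predator equation gives dP/dt > 0 only when N > 0.294/0.00183 = 161.
Without the predator, N → K = 384. Since 384 > 161, the predator can invade and persist.

Threshold N = 161; K > 161, so yes, the predator persists.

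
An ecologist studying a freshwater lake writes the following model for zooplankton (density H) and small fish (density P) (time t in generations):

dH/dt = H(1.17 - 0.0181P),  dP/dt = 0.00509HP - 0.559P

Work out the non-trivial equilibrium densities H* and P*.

H* ≈ 110, P* ≈ 64.6

Set dP/dt = 0 with P > 0: 0.00509H - 0.559 = 0, so H* = 0.559/0.00509 = 110.
Set dH/dt = 0 with H > 0: 1.17 - 0.0181P = 0, so P* = 1.17/0.0181 = 64.6.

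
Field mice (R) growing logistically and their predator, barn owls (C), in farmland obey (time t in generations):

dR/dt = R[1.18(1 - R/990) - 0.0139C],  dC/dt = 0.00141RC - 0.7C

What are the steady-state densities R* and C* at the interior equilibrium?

From dC/dt = 0 with C > 0: 0.00141R* = 0.7, so R* = 496.
Substitute into dR/dt = 0: 1.18(1 - 496/990) = 0.0139C*.
The bracket is 0.499, giving C* = 0.588/0.0139 = 42.3.

R* ≈ 496, C* ≈ 42.3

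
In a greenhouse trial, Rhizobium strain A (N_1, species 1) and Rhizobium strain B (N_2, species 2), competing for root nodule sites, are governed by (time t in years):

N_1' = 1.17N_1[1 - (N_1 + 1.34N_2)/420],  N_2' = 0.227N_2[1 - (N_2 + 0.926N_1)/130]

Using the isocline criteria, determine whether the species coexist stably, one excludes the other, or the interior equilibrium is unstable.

species 1 excludes species 2

Compare the nullcline intercepts: K1/α12 = 420/1.34 = 313 > K2 = 130; K2/α21 = 130/0.926 = 140 < K1 = 420.
Since the inequalities point opposite ways, species 1 can invade but species 2 cannot.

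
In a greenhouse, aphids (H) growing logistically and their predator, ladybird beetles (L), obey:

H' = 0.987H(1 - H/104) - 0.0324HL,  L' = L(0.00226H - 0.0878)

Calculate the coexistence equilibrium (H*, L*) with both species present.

From dL/dt = 0 with L > 0: 0.00226H* = 0.0878, so H* = 38.8.
Substitute into dH/dt = 0: 0.987(1 - 38.8/104) = 0.0324L*.
The bracket is 0.626, giving L* = 0.618/0.0324 = 19.1.

H* ≈ 38.8, L* ≈ 19.1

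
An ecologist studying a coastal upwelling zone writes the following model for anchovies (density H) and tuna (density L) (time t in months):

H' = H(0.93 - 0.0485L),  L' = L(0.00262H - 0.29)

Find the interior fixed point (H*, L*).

Set dL/dt = 0 with L > 0: 0.00262H - 0.29 = 0, so H* = 0.29/0.00262 = 111.
Set dH/dt = 0 with H > 0: 0.93 - 0.0485L = 0, so L* = 0.93/0.0485 = 19.2.

H* ≈ 111, L* ≈ 19.2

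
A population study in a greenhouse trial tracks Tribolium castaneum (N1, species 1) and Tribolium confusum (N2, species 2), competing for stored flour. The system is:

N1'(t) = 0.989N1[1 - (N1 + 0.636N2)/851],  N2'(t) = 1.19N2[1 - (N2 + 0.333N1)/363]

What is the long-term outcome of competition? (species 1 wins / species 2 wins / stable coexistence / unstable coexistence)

Compare the nullcline intercepts: K1/α12 = 851/0.636 = 1340 > K2 = 363; K2/α21 = 363/0.333 = 1090 > K1 = 851.
Since both inequalities hold, each species can invade when rare, so the interior equilibrium is stable.

stable coexistence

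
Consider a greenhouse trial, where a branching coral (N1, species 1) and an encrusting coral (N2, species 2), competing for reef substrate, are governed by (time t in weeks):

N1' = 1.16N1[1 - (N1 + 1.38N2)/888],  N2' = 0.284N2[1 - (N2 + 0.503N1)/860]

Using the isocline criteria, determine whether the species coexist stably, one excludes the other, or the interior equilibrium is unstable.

species 2 excludes species 1

Compare the nullcline intercepts: K1/α12 = 888/1.38 = 643 < K2 = 860; K2/α21 = 860/0.503 = 1710 > K1 = 888.
Since the inequalities point opposite ways, species 2 can invade but species 1 cannot.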